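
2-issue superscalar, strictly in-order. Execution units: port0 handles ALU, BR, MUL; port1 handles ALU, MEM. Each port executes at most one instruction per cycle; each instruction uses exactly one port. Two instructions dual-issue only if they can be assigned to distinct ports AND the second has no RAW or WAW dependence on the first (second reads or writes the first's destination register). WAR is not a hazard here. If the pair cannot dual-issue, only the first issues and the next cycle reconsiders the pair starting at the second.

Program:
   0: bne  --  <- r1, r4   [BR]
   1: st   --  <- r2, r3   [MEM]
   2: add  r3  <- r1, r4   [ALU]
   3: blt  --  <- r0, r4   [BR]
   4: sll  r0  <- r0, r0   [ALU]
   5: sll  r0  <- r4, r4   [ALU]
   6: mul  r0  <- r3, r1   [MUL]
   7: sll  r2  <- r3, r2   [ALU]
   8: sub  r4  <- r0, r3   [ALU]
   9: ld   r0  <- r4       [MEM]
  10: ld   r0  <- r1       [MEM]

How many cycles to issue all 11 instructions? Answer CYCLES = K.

[0] i0,i1  bne.BR+st.MEM  -- dual
[1] i2,i3  add.ALU+blt.BR  -- dual
[2] i4  sll.ALU  -- WAW r0
[3] i5  sll.ALU  -- WAW r0
[4] i6,i7  mul.MUL+sll.ALU  -- dual
[5] i8  sub.ALU  -- RAW r4
[6] i9  ld.MEM  -- no-port MEM/MEM
[7] i10  ld.MEM  -- tail

CYCLES = 8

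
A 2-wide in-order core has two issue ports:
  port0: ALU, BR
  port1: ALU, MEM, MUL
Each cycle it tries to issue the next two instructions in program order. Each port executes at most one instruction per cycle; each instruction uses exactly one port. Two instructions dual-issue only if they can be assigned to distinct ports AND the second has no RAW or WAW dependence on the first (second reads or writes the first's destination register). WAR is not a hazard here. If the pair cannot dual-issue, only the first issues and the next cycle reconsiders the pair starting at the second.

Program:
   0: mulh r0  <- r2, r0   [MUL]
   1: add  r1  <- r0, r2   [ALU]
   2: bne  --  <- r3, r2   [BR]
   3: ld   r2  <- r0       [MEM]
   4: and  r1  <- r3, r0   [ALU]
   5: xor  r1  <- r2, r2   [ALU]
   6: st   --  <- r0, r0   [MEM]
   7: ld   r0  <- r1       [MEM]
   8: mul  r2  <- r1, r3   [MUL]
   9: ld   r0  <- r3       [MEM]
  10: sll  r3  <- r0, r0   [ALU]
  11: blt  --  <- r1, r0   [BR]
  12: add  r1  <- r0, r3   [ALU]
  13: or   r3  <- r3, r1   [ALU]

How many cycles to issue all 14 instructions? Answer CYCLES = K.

CYCLES = 10

t=0 i0:mulh.MUL ; RAW r0
t=1 i1&i2:add.ALU+bne.BR ; dual
t=2 i3&i4:ld.MEM+and.ALU ; dual
t=3 i5&i6:xor.ALU+st.MEM ; dual
t=4 i7:ld.MEM ; no-port MEM/MUL
t=5 i8:mul.MUL ; no-port MUL/MEM
t=6 i9:ld.MEM ; RAW r0
t=7 i10&i11:sll.ALU+blt.BR ; dual
t=8 i12:add.ALU ; RAW r1
t=9 i13:or.ALU ; tail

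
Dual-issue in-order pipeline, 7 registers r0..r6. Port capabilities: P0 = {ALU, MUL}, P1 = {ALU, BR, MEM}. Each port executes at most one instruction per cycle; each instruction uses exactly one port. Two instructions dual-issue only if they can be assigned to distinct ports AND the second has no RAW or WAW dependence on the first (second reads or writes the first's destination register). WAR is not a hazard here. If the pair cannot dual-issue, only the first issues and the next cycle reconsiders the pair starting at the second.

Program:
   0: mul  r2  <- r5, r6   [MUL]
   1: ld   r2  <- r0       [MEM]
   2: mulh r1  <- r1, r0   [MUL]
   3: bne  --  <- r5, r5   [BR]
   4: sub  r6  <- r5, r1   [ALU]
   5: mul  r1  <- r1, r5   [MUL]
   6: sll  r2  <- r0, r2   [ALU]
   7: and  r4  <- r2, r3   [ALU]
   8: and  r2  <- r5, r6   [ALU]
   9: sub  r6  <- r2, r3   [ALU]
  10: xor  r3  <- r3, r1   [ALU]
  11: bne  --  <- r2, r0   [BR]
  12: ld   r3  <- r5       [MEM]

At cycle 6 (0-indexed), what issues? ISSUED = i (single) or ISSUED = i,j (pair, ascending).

[0] i0  mul.MUL  -- WAW r2
[1] i1,i2  ld.MEM;mulh.MUL  -- 2-wide
[2] i3,i4  bne.BR;sub.ALU  -- 2-wide
[3] i5,i6  mul.MUL;sll.ALU  -- 2-wide
[4] i7,i8  and.ALU;and.ALU  -- 2-wide
[5] i9,i10  sub.ALU;xor.ALU  -- 2-wide
[6] i11  bne.BR  -- no-port BR/MEM
[7] i12  ld.MEM  -- tail

ISSUED = 11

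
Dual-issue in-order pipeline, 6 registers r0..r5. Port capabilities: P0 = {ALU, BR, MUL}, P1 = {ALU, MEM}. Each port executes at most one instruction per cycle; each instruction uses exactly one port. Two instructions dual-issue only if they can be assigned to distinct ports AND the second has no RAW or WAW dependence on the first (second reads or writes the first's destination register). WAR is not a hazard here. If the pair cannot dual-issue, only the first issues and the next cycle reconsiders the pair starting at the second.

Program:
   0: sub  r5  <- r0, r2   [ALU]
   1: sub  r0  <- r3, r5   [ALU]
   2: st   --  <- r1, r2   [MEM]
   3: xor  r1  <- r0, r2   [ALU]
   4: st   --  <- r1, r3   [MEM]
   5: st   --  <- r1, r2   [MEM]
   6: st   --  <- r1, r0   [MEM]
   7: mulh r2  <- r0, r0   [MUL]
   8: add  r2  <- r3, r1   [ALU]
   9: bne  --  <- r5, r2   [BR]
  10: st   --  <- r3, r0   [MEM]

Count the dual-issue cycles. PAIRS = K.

PAIRS = 3

#0 head=0: sub.ALU i0 RAW r5
#1 head=1: sub.ALU;st.MEM i1,i2 2-wide
#2 head=3: xor.ALU i3 RAW r1
#3 head=4: st.MEM i4 no-port MEM/MEM
#4 head=5: st.MEM i5 no-port MEM/MEM
#5 head=6: st.MEM;mulh.MUL i6,i7 2-wide
#6 head=8: add.ALU i8 RAW r2
#7 head=9: bne.BR;st.MEM i9,i10 2-wide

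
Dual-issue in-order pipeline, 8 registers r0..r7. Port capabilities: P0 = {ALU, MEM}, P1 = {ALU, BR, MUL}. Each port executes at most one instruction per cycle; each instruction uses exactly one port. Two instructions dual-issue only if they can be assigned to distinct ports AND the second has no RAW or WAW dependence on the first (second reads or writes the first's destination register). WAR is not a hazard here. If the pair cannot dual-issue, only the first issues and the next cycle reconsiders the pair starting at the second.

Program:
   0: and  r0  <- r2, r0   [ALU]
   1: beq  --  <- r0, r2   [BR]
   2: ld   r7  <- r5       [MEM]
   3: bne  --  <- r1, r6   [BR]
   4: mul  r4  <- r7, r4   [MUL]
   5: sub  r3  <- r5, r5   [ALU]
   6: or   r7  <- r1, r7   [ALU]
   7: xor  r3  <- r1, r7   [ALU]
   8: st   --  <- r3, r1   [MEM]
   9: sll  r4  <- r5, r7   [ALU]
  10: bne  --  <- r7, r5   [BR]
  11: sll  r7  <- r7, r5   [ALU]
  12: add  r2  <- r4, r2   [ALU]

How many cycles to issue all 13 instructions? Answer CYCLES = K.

CYCLES = 9

#0 head=0: and i0 RAW r0
#1 head=1: beq ld i1/i2 2-wide
#2 head=3: bne i3 no-port BR/MUL
#3 head=4: mul sub i4/i5 2-wide
#4 head=6: or i6 RAW r7
#5 head=7: xor i7 RAW r3
#6 head=8: st sll i8/i9 2-wide
#7 head=10: bne sll i10/i11 2-wide
#8 head=12: add i12 tail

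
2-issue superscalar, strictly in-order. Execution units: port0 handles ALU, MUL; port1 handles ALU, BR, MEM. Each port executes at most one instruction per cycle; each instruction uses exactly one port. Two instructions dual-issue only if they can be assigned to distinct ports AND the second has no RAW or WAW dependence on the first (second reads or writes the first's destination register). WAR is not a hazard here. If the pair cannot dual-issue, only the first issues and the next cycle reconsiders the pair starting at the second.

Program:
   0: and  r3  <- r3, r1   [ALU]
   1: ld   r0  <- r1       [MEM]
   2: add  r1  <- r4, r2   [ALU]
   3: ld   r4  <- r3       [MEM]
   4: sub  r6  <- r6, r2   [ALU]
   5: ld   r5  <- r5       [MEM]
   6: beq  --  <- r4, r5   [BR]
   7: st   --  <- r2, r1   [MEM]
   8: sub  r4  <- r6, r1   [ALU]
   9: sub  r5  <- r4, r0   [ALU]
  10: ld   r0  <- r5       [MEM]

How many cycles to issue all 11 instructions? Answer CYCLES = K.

#0 head=0: and.ALU ld.MEM i0,i1 pair
#1 head=2: add.ALU ld.MEM i2,i3 pair
#2 head=4: sub.ALU ld.MEM i4,i5 pair
#3 head=6: beq.BR i6 no-port BR/MEM
#4 head=7: st.MEM sub.ALU i7,i8 pair
#5 head=9: sub.ALU i9 RAW r5
#6 head=10: ld.MEM i10 tail

CYCLES = 7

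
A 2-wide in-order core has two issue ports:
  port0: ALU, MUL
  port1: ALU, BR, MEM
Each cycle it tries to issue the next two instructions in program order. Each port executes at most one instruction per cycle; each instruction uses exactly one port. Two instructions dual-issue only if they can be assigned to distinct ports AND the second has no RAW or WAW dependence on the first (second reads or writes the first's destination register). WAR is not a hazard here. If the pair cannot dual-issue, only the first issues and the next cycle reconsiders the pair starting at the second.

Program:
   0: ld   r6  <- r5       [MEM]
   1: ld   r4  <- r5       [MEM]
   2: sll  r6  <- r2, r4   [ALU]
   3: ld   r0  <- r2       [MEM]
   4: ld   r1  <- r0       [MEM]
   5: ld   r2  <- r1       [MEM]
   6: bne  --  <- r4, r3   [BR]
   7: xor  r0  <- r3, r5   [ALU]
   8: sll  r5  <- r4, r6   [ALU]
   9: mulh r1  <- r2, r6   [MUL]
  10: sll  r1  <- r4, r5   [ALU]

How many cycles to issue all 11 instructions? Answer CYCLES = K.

t=0 i0:ld.MEM ; no-port MEM/MEM
t=1 i1:ld.MEM ; RAW r4
t=2 i2,i3:sll.ALU+ld.MEM ; 2-wide
t=3 i4:ld.MEM ; no-port MEM/MEM
t=4 i5:ld.MEM ; no-port MEM/BR
t=5 i6,i7:bne.BR+xor.ALU ; 2-wide
t=6 i8,i9:sll.ALU+mulh.MUL ; 2-wide
t=7 i10:sll.ALU ; tail

CYCLES = 8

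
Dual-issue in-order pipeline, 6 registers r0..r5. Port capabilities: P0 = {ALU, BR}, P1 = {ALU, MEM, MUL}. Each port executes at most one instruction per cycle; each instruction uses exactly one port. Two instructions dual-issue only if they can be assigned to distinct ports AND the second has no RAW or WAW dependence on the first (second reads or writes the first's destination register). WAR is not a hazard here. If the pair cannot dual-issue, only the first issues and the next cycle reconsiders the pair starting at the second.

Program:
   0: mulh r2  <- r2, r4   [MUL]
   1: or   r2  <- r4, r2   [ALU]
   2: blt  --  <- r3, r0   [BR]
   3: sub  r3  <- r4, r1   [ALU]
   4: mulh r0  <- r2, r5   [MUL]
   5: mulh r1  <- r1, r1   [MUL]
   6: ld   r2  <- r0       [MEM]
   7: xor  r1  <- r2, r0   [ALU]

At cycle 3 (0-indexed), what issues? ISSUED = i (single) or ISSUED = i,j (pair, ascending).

c0: i0 mulh  RAW+WAW r2
c1: i1,i2 or/blt  dual
c2: i3,i4 sub/mulh  dual
c3: i5 mulh  no-port MUL/MEM
c4: i6 ld  RAW r2
c5: i7 xor  tail

ISSUED = 5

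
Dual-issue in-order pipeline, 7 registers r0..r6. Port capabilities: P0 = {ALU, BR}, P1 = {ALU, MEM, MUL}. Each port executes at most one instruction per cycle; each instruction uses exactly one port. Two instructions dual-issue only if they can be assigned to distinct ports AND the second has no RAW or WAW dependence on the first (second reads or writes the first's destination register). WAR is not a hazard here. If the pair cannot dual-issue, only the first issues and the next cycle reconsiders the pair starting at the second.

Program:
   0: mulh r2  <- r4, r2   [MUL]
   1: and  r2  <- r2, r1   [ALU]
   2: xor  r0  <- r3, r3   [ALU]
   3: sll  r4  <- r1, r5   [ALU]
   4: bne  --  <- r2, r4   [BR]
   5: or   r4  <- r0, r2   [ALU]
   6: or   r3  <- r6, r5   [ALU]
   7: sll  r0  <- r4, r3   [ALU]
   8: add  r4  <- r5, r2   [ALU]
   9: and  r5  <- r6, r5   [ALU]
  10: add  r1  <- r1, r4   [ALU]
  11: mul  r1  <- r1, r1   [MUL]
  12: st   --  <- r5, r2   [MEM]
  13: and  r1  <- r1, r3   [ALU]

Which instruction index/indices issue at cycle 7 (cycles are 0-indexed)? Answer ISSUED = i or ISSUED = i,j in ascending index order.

0. mulh @i0  | RAW+WAW r2
1. and;xor @i1/i2  | pair
2. sll @i3  | RAW r4
3. bne;or @i4/i5  | pair
4. or @i6  | RAW r3
5. sll;add @i7/i8  | pair
6. and;add @i9/i10  | pair
7. mul @i11  | no-port MUL/MEM
8. st;and @i12/i13  | pair

ISSUED = 11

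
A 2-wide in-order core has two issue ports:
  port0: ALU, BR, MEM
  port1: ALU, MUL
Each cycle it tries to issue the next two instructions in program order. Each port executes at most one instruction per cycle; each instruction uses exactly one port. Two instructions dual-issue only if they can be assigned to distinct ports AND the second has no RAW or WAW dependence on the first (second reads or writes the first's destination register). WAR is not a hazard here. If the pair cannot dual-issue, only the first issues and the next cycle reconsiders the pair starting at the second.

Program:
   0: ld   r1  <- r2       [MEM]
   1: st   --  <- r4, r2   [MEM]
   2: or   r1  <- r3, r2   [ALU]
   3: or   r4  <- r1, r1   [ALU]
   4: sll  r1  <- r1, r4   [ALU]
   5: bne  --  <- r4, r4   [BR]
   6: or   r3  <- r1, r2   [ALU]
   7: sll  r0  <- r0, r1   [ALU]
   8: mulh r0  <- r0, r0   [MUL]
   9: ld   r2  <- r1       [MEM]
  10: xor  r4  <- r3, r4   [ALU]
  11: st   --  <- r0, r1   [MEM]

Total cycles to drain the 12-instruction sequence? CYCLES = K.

[0] i0  ld  -- no-port MEM/MEM
[1] i1,i2  st or  -- dual
[2] i3  or  -- RAW r4
[3] i4,i5  sll bne  -- dual
[4] i6,i7  or sll  -- dual
[5] i8,i9  mulh ld  -- dual
[6] i10,i11  xor st  -- dual

CYCLES = 7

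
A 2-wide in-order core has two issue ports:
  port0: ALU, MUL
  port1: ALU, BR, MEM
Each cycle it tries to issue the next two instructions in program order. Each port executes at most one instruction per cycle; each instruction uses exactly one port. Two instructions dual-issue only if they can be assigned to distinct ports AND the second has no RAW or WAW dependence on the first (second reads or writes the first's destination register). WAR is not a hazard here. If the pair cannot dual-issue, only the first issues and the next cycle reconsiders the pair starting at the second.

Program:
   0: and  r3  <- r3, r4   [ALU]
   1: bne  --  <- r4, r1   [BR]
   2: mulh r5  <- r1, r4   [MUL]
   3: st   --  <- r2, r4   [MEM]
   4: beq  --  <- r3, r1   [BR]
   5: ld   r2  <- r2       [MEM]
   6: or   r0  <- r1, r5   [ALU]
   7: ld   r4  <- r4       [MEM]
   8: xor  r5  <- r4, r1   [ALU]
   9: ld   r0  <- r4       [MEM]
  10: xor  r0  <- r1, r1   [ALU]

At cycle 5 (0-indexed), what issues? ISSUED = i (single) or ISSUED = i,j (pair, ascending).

ISSUED = 8,9

c0: i0,i1 and;bne  pair
c1: i2,i3 mulh;st  pair
c2: i4 beq  no-port BR/MEM
c3: i5,i6 ld;or  pair
c4: i7 ld  RAW r4
c5: i8,i9 xor;ld  pair
c6: i10 xor  tail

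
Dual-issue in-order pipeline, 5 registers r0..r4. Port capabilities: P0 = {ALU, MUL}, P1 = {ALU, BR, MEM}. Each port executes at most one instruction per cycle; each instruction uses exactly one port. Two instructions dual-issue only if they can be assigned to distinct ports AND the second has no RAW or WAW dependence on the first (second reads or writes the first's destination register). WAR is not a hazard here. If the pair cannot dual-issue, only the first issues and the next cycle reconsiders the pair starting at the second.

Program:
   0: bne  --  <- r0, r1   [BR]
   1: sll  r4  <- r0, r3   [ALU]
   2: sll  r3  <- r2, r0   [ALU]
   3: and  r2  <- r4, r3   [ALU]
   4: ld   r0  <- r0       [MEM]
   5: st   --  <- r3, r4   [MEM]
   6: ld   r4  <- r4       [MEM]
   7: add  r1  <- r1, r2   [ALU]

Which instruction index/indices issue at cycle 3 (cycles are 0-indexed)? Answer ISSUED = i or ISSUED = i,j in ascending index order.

ISSUED = 5

t=0 i0&i1:bne/sll ; dual
t=1 i2:sll ; RAW r3
t=2 i3&i4:and/ld ; dual
t=3 i5:st ; no-port MEM/MEM
t=4 i6&i7:ld/add ; dual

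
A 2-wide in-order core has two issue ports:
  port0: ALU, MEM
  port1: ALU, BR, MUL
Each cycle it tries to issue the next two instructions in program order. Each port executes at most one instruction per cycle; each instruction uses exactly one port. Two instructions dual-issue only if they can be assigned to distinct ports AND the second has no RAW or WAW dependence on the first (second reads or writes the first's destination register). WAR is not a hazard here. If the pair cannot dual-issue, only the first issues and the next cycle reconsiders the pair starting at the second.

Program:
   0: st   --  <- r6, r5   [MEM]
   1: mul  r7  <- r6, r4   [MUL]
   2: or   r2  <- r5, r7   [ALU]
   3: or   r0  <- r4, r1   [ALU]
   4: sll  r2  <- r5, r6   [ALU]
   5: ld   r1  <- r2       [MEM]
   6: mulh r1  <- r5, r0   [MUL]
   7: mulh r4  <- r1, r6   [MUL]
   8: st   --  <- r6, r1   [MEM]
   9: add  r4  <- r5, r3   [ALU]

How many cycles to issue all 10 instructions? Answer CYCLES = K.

  cy0 -> i0&i1 (st.MEM mul.MUL) pair
  cy1 -> i2&i3 (or.ALU or.ALU) pair
  cy2 -> i4 (sll.ALU) RAW r2
  cy3 -> i5 (ld.MEM) WAW r1
  cy4 -> i6 (mulh.MUL) no-port MUL/MUL
  cy5 -> i7&i8 (mulh.MUL st.MEM) pair
  cy6 -> i9 (add.ALU) tail

CYCLES = 7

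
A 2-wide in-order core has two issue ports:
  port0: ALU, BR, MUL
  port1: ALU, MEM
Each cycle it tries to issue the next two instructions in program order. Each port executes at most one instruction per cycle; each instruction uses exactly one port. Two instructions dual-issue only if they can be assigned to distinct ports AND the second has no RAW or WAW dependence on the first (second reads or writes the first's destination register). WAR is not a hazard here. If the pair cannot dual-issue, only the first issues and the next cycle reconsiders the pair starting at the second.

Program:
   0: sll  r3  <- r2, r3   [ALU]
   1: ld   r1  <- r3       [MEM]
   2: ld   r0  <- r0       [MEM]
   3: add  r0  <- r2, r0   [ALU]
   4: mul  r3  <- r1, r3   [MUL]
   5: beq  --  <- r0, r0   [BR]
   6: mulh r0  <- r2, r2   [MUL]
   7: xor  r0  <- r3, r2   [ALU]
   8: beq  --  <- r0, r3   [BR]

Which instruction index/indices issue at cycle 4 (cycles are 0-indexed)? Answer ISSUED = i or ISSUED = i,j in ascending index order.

ISSUED = 5

t=0 i0:sll.ALU ; RAW r3
t=1 i1:ld.MEM ; no-port MEM/MEM
t=2 i2:ld.MEM ; RAW+WAW r0
t=3 i3,i4:add.ALU mul.MUL ; 2-wide
t=4 i5:beq.BR ; no-port BR/MUL
t=5 i6:mulh.MUL ; WAW r0
t=6 i7:xor.ALU ; RAW r0
t=7 i8:beq.BR ; tail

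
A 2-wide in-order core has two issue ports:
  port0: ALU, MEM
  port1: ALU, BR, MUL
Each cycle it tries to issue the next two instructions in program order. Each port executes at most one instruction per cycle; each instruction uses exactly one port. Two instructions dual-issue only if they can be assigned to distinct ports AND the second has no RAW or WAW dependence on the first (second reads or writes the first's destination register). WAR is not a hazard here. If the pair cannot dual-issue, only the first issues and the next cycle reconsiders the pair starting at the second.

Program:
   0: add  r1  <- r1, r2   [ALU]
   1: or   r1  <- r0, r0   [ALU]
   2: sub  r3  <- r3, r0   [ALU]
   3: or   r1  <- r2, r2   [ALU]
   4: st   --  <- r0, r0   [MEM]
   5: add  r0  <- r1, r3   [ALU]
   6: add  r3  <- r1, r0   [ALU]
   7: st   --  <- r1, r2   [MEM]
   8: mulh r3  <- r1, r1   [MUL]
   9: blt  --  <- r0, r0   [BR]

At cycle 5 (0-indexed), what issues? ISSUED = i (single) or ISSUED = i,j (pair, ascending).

  cy0 -> i0 (add) WAW r1
  cy1 -> i1,i2 (or sub) pair
  cy2 -> i3,i4 (or st) pair
  cy3 -> i5 (add) RAW r0
  cy4 -> i6,i7 (add st) pair
  cy5 -> i8 (mulh) no-port MUL/BR
  cy6 -> i9 (blt) tail

ISSUED = 8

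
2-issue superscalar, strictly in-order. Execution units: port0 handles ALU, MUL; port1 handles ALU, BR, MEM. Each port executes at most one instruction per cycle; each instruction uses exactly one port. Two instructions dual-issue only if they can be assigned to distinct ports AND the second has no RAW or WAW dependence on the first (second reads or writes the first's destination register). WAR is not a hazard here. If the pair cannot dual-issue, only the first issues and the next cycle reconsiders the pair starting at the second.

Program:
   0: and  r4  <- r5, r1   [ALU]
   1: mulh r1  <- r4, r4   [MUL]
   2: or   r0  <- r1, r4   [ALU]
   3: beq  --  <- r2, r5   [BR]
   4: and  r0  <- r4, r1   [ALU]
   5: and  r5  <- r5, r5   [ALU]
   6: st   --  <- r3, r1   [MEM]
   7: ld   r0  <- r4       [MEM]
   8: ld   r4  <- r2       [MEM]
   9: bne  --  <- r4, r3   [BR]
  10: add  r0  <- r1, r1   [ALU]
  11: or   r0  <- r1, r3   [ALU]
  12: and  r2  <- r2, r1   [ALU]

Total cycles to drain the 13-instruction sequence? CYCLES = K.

CYCLES = 9

t=0 i0:and.ALU ; RAW r4
t=1 i1:mulh.MUL ; RAW r1
t=2 i2&i3:or.ALU+beq.BR ; 2-wide
t=3 i4&i5:and.ALU+and.ALU ; 2-wide
t=4 i6:st.MEM ; no-port MEM/MEM
t=5 i7:ld.MEM ; no-port MEM/MEM
t=6 i8:ld.MEM ; no-port MEM/BR
t=7 i9&i10:bne.BR+add.ALU ; 2-wide
t=8 i11&i12:or.ALU+and.ALU ; 2-wide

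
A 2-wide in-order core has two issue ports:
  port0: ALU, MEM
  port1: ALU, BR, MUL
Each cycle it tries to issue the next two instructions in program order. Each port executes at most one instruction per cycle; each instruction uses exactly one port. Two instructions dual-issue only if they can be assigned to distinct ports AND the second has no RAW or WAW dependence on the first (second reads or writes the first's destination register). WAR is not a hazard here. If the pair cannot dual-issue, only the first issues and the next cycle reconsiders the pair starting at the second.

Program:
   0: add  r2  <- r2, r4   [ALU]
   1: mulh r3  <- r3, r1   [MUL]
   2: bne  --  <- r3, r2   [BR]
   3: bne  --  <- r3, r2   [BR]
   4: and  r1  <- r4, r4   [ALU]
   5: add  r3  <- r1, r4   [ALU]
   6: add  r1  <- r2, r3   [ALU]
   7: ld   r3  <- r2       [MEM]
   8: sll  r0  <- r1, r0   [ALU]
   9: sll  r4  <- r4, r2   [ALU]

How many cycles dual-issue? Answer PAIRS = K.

PAIRS = 4

0. add.ALU mulh.MUL @i0/i1  | dual
1. bne.BR @i2  | no-port BR/BR
2. bne.BR and.ALU @i3/i4  | dual
3. add.ALU @i5  | RAW r3
4. add.ALU ld.MEM @i6/i7  | dual
5. sll.ALU sll.ALU @i8/i9  | dual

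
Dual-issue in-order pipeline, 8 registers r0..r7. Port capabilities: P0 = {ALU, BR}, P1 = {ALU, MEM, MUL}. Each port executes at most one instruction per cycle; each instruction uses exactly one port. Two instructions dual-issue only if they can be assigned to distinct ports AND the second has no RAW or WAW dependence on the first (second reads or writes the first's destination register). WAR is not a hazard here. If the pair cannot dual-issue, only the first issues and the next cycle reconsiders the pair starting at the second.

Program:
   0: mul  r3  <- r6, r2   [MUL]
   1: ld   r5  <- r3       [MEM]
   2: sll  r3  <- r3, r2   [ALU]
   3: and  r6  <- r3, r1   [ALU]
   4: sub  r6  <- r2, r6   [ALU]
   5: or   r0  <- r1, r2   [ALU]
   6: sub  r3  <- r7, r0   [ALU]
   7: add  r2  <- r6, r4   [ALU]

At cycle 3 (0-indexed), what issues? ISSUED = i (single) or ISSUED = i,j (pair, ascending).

ISSUED = 4,5

[0] i0  mul.MUL  -- no-port MUL/MEM
[1] i1+i2  ld.MEM+sll.ALU  -- pair
[2] i3  and.ALU  -- RAW+WAW r6
[3] i4+i5  sub.ALU+or.ALU  -- pair
[4] i6+i7  sub.ALU+add.ALU  -- pair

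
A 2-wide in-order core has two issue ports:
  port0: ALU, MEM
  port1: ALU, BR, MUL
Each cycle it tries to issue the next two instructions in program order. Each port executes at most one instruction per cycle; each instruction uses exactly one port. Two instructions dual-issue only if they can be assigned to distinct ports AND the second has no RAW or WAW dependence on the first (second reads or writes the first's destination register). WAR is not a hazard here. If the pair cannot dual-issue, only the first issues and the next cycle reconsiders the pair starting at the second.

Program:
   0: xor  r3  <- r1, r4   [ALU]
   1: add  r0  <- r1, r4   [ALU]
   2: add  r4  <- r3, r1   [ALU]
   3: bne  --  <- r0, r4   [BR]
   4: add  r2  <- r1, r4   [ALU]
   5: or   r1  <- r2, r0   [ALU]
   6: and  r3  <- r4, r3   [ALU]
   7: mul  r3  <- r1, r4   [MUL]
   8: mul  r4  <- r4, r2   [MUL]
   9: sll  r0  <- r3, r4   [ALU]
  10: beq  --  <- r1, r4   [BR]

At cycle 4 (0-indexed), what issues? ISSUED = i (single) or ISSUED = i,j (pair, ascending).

  cy0 -> i0,i1 (xor/add) 2-wide
  cy1 -> i2 (add) RAW r4
  cy2 -> i3,i4 (bne/add) 2-wide
  cy3 -> i5,i6 (or/and) 2-wide
  cy4 -> i7 (mul) no-port MUL/MUL
  cy5 -> i8 (mul) RAW r4
  cy6 -> i9,i10 (sll/beq) 2-wide

ISSUED = 7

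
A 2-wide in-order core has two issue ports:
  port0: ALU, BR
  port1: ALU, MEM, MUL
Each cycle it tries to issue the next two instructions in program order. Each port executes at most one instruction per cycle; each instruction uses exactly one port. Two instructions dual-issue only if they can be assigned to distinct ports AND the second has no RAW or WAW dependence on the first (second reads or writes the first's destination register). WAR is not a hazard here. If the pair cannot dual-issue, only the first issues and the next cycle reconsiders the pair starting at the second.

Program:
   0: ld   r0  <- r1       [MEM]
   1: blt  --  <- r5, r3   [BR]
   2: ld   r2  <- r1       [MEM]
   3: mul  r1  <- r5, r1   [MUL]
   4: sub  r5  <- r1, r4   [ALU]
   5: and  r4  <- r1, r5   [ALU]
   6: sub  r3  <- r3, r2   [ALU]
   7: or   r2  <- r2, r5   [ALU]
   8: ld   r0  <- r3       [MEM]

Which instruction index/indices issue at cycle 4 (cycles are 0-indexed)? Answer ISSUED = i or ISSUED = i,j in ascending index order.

ISSUED = 5,6

#0 head=0: ld+blt i0,i1 2-wide
#1 head=2: ld i2 no-port MEM/MUL
#2 head=3: mul i3 RAW r1
#3 head=4: sub i4 RAW r5
#4 head=5: and+sub i5,i6 2-wide
#5 head=7: or+ld i7,i8 2-wide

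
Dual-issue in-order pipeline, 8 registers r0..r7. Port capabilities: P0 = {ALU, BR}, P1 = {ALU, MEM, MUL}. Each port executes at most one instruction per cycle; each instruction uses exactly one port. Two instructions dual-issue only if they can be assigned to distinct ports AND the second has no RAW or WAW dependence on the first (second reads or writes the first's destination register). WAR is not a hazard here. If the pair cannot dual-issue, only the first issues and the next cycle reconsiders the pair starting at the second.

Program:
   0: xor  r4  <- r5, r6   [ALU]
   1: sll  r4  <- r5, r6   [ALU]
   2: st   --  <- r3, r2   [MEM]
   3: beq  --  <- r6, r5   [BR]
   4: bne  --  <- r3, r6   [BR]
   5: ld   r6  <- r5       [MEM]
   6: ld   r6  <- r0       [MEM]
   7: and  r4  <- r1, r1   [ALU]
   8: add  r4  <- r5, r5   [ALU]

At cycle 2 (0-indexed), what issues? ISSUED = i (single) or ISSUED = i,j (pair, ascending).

ISSUED = 3

[0] i0  xor  -- WAW r4
[1] i1,i2  sll st  -- dual
[2] i3  beq  -- no-port BR/BR
[3] i4,i5  bne ld  -- dual
[4] i6,i7  ld and  -- dual
[5] i8  add  -- tail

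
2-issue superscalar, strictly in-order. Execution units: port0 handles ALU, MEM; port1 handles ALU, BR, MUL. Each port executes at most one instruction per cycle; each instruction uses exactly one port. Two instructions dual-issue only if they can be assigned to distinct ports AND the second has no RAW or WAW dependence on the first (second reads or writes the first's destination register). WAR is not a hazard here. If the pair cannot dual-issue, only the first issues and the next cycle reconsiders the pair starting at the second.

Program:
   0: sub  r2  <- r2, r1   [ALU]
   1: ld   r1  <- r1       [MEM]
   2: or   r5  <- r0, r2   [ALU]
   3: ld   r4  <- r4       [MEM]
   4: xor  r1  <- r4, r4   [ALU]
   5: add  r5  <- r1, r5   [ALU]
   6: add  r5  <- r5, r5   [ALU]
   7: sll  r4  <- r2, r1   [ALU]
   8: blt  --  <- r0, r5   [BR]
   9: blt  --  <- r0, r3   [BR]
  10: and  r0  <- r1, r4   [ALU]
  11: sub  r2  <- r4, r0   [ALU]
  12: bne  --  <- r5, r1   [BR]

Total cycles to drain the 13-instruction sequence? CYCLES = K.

CYCLES = 8

#0 head=0: sub+ld i0&i1 dual
#1 head=2: or+ld i2&i3 dual
#2 head=4: xor i4 RAW r1
#3 head=5: add i5 RAW+WAW r5
#4 head=6: add+sll i6&i7 dual
#5 head=8: blt i8 no-port BR/BR
#6 head=9: blt+and i9&i10 dual
#7 head=11: sub+bne i11&i12 dual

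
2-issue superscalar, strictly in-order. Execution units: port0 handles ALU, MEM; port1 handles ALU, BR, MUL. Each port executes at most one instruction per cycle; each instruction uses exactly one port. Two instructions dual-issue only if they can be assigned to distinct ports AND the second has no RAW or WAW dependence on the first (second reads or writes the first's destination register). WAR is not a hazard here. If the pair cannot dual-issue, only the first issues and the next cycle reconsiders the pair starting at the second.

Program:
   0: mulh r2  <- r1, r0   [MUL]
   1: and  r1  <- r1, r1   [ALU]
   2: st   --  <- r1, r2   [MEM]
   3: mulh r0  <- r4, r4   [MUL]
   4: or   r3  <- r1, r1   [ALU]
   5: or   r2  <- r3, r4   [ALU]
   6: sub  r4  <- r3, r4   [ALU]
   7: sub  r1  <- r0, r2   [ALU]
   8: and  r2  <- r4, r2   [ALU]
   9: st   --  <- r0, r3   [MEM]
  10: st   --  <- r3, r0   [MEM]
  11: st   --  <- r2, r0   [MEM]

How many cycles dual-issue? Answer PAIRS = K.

PAIRS = 4

  cy0 -> i0,i1 (mulh.MUL;and.ALU) pair
  cy1 -> i2,i3 (st.MEM;mulh.MUL) pair
  cy2 -> i4 (or.ALU) RAW r3
  cy3 -> i5,i6 (or.ALU;sub.ALU) pair
  cy4 -> i7,i8 (sub.ALU;and.ALU) pair
  cy5 -> i9 (st.MEM) no-port MEM/MEM
  cy6 -> i10 (st.MEM) no-port MEM/MEM
  cy7 -> i11 (st.MEM) tail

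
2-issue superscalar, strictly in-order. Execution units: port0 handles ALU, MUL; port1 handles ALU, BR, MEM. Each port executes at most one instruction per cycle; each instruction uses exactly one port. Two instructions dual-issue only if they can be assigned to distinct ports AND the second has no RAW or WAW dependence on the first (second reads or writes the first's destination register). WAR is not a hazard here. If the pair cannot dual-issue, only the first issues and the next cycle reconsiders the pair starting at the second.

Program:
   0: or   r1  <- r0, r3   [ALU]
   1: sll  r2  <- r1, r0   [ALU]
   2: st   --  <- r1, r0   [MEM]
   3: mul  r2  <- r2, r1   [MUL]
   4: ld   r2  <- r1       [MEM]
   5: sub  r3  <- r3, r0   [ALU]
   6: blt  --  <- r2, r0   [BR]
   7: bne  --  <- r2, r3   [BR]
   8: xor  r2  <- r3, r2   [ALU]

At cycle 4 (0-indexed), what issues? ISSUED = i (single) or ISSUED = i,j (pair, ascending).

c0: i0 or  RAW r1
c1: i1&i2 sll+st  2-wide
c2: i3 mul  WAW r2
c3: i4&i5 ld+sub  2-wide
c4: i6 blt  no-port BR/BR
c5: i7&i8 bne+xor  2-wide

ISSUED = 6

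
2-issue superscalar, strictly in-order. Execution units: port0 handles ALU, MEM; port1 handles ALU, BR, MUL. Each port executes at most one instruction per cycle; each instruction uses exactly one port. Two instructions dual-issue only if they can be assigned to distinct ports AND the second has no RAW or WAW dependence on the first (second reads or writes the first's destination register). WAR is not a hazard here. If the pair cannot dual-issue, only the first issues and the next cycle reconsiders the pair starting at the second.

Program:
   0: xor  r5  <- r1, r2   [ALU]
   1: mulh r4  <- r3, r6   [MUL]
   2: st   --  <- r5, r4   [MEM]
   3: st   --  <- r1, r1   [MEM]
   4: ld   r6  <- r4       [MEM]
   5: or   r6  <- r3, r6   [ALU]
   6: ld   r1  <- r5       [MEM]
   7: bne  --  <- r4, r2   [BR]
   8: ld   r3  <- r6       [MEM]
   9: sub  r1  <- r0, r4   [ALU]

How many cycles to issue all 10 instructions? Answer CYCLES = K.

t=0 i0&i1:xor/mulh ; 2-wide
t=1 i2:st ; no-port MEM/MEM
t=2 i3:st ; no-port MEM/MEM
t=3 i4:ld ; RAW+WAW r6
t=4 i5&i6:or/ld ; 2-wide
t=5 i7&i8:bne/ld ; 2-wide
t=6 i9:sub ; tail

CYCLES = 7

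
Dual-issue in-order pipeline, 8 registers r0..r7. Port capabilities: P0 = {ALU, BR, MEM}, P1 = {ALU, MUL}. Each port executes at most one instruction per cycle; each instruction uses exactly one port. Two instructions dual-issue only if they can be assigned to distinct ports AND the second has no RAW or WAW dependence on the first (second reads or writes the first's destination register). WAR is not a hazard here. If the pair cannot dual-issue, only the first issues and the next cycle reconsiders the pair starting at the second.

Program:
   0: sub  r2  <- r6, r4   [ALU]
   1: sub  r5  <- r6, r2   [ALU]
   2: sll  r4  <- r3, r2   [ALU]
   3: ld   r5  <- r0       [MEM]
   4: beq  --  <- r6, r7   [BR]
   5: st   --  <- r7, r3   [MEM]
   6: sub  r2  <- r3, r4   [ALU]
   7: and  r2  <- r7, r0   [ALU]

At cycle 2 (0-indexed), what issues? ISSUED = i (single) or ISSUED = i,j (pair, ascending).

ISSUED = 3

#0 head=0: sub.ALU i0 RAW r2
#1 head=1: sub.ALU/sll.ALU i1/i2 dual
#2 head=3: ld.MEM i3 no-port MEM/BR
#3 head=4: beq.BR i4 no-port BR/MEM
#4 head=5: st.MEM/sub.ALU i5/i6 dual
#5 head=7: and.ALU i7 tail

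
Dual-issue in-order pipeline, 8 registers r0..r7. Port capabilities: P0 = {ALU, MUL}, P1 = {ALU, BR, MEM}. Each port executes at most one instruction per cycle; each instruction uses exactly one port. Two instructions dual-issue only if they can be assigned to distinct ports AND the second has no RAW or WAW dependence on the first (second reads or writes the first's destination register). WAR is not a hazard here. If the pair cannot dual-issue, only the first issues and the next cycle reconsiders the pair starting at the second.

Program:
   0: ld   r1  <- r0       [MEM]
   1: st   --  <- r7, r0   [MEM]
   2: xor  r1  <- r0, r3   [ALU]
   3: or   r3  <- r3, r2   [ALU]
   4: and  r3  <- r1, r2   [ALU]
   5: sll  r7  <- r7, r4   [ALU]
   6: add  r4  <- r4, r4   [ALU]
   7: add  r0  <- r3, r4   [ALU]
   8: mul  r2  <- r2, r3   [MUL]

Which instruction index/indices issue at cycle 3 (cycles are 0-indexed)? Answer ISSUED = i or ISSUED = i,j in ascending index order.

ISSUED = 4,5

t=0 i0:ld ; no-port MEM/MEM
t=1 i1/i2:st/xor ; dual
t=2 i3:or ; WAW r3
t=3 i4/i5:and/sll ; dual
t=4 i6:add ; RAW r4
t=5 i7/i8:add/mul ; dual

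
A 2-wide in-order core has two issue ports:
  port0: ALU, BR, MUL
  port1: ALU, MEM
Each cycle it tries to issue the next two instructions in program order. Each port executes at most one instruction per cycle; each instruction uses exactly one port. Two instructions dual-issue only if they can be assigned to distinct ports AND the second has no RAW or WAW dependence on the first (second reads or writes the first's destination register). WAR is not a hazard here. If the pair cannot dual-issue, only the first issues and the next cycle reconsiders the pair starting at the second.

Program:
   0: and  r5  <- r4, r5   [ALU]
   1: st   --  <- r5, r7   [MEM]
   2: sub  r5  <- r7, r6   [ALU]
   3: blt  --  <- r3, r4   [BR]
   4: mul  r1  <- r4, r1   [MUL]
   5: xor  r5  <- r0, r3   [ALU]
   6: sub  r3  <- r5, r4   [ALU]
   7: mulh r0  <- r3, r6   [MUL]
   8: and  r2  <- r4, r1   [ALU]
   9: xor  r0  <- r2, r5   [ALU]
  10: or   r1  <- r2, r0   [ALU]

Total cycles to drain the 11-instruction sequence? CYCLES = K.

CYCLES = 8

c0: i0 and.ALU  RAW r5
c1: i1+i2 st.MEM;sub.ALU  pair
c2: i3 blt.BR  no-port BR/MUL
c3: i4+i5 mul.MUL;xor.ALU  pair
c4: i6 sub.ALU  RAW r3
c5: i7+i8 mulh.MUL;and.ALU  pair
c6: i9 xor.ALU  RAW r0
c7: i10 or.ALU  tail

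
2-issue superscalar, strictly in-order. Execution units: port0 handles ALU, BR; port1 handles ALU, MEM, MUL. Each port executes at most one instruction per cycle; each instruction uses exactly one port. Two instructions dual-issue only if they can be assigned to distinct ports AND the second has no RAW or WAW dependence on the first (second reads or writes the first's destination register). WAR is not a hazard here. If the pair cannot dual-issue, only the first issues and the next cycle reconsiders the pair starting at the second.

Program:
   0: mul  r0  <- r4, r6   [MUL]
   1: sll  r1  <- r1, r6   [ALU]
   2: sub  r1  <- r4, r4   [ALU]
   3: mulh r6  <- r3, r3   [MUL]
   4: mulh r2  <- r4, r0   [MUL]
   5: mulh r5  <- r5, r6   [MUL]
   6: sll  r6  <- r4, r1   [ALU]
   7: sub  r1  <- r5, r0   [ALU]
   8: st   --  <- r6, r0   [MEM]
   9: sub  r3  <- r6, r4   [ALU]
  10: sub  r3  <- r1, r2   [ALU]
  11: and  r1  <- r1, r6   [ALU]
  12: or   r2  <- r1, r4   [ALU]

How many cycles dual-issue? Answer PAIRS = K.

[0] i0+i1  mul+sll  -- pair
[1] i2+i3  sub+mulh  -- pair
[2] i4  mulh  -- no-port MUL/MUL
[3] i5+i6  mulh+sll  -- pair
[4] i7+i8  sub+st  -- pair
[5] i9  sub  -- WAW r3
[6] i10+i11  sub+and  -- pair
[7] i12  or  -- tail

PAIRS = 5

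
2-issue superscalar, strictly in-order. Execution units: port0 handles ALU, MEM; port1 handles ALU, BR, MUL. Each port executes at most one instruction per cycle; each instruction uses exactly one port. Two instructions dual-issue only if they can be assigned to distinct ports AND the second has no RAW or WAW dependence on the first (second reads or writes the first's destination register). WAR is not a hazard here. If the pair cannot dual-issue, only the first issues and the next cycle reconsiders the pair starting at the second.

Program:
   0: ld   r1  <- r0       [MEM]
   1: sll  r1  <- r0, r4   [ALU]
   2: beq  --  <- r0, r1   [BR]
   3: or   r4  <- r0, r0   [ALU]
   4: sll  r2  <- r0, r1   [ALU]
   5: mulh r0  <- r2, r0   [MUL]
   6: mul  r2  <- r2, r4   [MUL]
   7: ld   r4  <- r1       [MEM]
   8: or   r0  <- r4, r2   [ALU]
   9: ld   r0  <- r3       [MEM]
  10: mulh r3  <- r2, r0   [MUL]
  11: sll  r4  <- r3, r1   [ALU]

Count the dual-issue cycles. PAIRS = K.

[0] i0  ld.MEM  -- WAW r1
[1] i1  sll.ALU  -- RAW r1
[2] i2/i3  beq.BR;or.ALU  -- 2-wide
[3] i4  sll.ALU  -- RAW r2
[4] i5  mulh.MUL  -- no-port MUL/MUL
[5] i6/i7  mul.MUL;ld.MEM  -- 2-wide
[6] i8  or.ALU  -- WAW r0
[7] i9  ld.MEM  -- RAW r0
[8] i10  mulh.MUL  -- RAW r3
[9] i11  sll.ALU  -- tail

PAIRS = 2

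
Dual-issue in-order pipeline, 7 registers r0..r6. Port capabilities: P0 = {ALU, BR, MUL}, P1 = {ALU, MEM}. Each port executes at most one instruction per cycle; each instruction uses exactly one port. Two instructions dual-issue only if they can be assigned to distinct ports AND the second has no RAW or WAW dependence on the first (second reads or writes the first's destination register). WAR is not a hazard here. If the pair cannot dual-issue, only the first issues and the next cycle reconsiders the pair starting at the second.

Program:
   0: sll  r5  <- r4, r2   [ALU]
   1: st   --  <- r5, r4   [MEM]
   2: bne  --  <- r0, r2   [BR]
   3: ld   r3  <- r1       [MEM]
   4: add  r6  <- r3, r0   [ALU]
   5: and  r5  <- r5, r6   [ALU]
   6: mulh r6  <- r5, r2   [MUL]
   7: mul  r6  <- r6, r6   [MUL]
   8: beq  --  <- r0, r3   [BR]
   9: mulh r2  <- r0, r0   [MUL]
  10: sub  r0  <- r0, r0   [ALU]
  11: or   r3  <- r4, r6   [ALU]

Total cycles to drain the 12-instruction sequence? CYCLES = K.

#0 head=0: sll i0 RAW r5
#1 head=1: st bne i1/i2 dual
#2 head=3: ld i3 RAW r3
#3 head=4: add i4 RAW r6
#4 head=5: and i5 RAW r5
#5 head=6: mulh i6 no-port MUL/MUL
#6 head=7: mul i7 no-port MUL/BR
#7 head=8: beq i8 no-port BR/MUL
#8 head=9: mulh sub i9/i10 dual
#9 head=11: or i11 tail

CYCLES = 10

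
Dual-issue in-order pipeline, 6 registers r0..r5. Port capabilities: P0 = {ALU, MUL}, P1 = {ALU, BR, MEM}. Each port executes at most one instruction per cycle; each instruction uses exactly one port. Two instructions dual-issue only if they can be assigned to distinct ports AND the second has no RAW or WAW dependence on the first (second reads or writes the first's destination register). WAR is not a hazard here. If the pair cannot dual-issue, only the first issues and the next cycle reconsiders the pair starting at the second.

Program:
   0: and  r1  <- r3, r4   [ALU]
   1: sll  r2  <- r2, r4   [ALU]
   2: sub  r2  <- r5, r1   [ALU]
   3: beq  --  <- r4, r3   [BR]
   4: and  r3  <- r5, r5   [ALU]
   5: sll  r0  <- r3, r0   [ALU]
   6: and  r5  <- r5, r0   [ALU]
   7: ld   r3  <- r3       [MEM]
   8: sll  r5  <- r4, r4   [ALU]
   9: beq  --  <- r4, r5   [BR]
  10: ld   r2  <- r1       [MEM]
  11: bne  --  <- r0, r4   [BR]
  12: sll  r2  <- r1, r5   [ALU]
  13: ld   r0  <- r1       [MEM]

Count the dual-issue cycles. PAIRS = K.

PAIRS = 4

t=0 i0&i1:and;sll ; pair
t=1 i2&i3:sub;beq ; pair
t=2 i4:and ; RAW r3
t=3 i5:sll ; RAW r0
t=4 i6&i7:and;ld ; pair
t=5 i8:sll ; RAW r5
t=6 i9:beq ; no-port BR/MEM
t=7 i10:ld ; no-port MEM/BR
t=8 i11&i12:bne;sll ; pair
t=9 i13:ld ; tail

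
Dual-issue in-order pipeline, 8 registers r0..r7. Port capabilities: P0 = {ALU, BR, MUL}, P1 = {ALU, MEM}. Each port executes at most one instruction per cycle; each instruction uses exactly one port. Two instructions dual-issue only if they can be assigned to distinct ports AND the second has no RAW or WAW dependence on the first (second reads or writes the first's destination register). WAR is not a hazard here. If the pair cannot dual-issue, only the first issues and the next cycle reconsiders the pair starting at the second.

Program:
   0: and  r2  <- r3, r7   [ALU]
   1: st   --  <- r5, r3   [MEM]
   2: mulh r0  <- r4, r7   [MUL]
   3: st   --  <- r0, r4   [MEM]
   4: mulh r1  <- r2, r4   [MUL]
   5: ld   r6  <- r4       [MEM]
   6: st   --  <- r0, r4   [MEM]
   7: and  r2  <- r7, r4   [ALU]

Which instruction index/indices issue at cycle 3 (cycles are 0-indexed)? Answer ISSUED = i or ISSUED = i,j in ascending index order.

ISSUED = 5

#0 head=0: and/st i0/i1 pair
#1 head=2: mulh i2 RAW r0
#2 head=3: st/mulh i3/i4 pair
#3 head=5: ld i5 no-port MEM/MEM
#4 head=6: st/and i6/i7 pair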